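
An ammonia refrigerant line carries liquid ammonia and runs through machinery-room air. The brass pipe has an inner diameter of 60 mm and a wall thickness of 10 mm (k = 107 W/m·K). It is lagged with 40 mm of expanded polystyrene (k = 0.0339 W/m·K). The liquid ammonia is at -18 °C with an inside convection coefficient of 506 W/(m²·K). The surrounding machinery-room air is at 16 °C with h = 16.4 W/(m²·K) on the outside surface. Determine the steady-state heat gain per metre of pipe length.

q′ ≈ 10 W/m

Radial resistances (cylindrical: R_cond = ln(r_o/r_i)/(2πkL), R_conv = 1/(h·2πrL)):
R_inner film = 1/(h_i·2πr₁L) = 1/(506×2π×0.03×1) = 0.01048 K/W
R_brass pipe wall = ln(40/30)/(2π×107×1) = 4.279×10^-4 K/W
R_expanded polystyrene = ln(80/40)/(2π×0.0339×1) = 3.254 K/W
R_outer film = 1/(h_o·2πr_oL) = 1/(16.4×2π×0.08×1) = 0.1213 K/W
R_total = 3.386 K/W
Q = ΔT/R_total = 34/3.386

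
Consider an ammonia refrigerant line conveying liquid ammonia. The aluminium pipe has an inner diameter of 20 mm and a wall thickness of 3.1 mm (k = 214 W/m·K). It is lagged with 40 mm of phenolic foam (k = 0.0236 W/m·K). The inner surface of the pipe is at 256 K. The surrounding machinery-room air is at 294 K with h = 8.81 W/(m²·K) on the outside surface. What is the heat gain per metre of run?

q′ ≈ 3.89 W/m

Cylindrical conduction, so R = ln(r₂/r₁)/(2πkL) per layer, in series:
R_aluminium pipe wall = ln(13.1/10)/(2π×214×1) = 2.008×10^-4 K/W
R_phenolic foam = ln(53.1/13.1)/(2π×0.0236×1) = 9.438 K/W
R_outer film = 1/(h_o·2πr_oL) = 1/(8.81×2π×0.0531×1) = 0.3402 K/W
R_total = 9.779 K/W
Q = ΔT/R_total = 38/9.779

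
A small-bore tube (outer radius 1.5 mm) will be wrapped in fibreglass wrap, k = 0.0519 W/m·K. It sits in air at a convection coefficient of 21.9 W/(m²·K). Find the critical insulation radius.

For a cylinder r_cr = k/h = 0.0519/21.9
r_cr = 2.37 mm; since the bare radius (1.5 mm) is below r_cr, adding a thin layer of insulation will *increase* heat loss.

r_cr ≈ 2.37 mm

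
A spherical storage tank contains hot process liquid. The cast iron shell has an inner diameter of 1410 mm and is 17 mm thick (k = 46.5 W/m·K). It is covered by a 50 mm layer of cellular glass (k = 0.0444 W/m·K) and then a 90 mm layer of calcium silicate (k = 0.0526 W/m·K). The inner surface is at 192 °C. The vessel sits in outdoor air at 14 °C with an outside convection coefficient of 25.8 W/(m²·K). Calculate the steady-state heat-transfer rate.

Q ≈ 482 W

For a spherical shell R = (1/r₁ − 1/r₂)/(4πk); film R = 1/(h·4πr²). In series:
R_cast iron shell = (1/0.705 − 1/0.722)/(4π×46.5) = 5.716×10^-5 K/W
R_cellular glass = (1/0.722 − 1/0.772)/(4π×0.0444) = 0.1608 K/W
R_calcium silicate = (1/0.772 − 1/0.862)/(4π×0.0526) = 0.2046 K/W
R_outer film = 1/(h·4πr_o²) = 1/(25.8×4π×0.862²) = 0.004151 K/W
R_total = 0.3696 K/W
Q = ΔT/R_total = 178/0.3696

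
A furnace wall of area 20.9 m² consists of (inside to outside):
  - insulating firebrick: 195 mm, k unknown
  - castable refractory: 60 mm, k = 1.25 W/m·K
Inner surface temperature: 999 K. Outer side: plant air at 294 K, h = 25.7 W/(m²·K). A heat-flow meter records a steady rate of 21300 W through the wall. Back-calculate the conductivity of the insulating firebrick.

Using the resistance-network approach (series):
R_castable refractory = L/(kA) = 0.06/(1.25×20.9) = 0.002297 K/W
R_outer film = 1/(h_o·A) = 1/(25.7×20.9) = 0.001862 K/W
Sum of known resistances R_other = 0.004158 K/W
Total R = ΔT/Q = 705/21300 = 0.0331 K/W
R_insulating firebrick = R_total − R_other = 0.02894 K/W
k = L/(R·A) = 0.195/(0.02894×20.9)

k ≈ 0.322 W/(m·K)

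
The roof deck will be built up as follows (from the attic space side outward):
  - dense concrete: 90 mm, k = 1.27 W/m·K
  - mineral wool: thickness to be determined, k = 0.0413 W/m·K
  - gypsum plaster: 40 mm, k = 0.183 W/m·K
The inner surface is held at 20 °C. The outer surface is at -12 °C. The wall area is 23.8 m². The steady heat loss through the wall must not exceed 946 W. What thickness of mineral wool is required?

L ≈ 21.3 mm

Treating each layer as a thermal resistance in series:
R_dense concrete = L/(kA) = 0.09/(1.27×23.8) = 0.002978 K/W
R_gypsum plaster = L/(kA) = 0.04/(0.183×23.8) = 0.009184 K/W
Sum of the known resistances R_other = 0.01216 K/W
Required total resistance R_tot = ΔT/Q_allow = 32/946 = 0.03383 K/W
R_mineral wool = R_tot − R_other = 0.02167 K/W
L = R·k·A = 0.02167×0.0413×23.8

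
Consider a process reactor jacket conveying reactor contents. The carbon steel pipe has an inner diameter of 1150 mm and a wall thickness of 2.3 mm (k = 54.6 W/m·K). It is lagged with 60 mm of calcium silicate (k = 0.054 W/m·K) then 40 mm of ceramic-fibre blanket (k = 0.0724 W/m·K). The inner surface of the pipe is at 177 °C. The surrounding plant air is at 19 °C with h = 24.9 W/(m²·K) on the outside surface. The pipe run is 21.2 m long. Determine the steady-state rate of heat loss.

Q ≈ 7710 W

Per-layer cylindrical resistances, series-summed:
R_carbon steel pipe wall = ln(577.3/575)/(2π×54.6×21.2) = 5.489×10^-7 K/W
R_calcium silicate = ln(637.3/577.3)/(2π×0.054×21.2) = 0.01375 K/W
R_ceramic-fibre blanket = ln(677.3/637.3)/(2π×0.0724×21.2) = 0.006312 K/W
R_outer film = 1/(h_o·2πr_oL) = 1/(24.9×2π×0.6773×21.2) = 4.451×10^-4 K/W
R_total = 0.0205 K/W
Q = ΔT/R_total = 158/0.0205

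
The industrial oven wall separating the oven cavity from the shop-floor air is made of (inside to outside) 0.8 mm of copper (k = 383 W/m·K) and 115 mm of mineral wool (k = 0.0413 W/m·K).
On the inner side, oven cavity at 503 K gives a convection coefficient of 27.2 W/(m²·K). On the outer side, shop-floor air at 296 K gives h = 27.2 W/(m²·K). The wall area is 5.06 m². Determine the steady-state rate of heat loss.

Q ≈ 366 W

Model the wall as resistances in series:
R_inner film = 1/(h_i·A) = 1/(27.2×5.06) = 0.007266 K/W
R_copper = L/(kA) = 0.0008/(383×5.06) = 4.128×10^-7 K/W
R_mineral wool = L/(kA) = 0.115/(0.0413×5.06) = 0.5503 K/W
R_outer film = 1/(h_o·A) = 1/(27.2×5.06) = 0.007266 K/W
R_total = 0.5648 K/W
Q = ΔT / R_total = 207 / 0.5648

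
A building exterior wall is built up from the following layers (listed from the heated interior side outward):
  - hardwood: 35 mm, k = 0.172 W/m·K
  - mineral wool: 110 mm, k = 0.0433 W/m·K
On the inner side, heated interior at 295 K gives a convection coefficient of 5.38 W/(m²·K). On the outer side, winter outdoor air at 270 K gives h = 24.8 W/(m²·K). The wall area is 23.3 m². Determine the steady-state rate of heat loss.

Q ≈ 196 W

Series thermal resistances:
R_inner film = 1/(h_i·A) = 1/(5.38×23.3) = 0.007977 K/W
R_hardwood = L/(kA) = 0.035/(0.172×23.3) = 0.008733 K/W
R_mineral wool = L/(kA) = 0.11/(0.0433×23.3) = 0.109 K/W
R_outer film = 1/(h_o·A) = 1/(24.8×23.3) = 0.001731 K/W
R_total = 0.1275 K/W
Q = ΔT / R_total = 25 / 0.1275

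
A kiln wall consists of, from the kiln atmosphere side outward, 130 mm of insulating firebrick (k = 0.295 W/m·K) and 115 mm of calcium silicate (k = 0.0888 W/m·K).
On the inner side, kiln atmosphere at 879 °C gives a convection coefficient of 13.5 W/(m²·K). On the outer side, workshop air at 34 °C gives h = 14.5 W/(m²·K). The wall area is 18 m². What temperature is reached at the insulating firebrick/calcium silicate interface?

T ≈ 647 °C

Treating each layer as a thermal resistance in series:
R_inner film = 1/(h_i·A) = 1/(13.5×18) = 0.004115 K/W
R_insulating firebrick = L/(kA) = 0.13/(0.295×18) = 0.02448 K/W
R_calcium silicate = L/(kA) = 0.115/(0.0888×18) = 0.07195 K/W
R_outer film = 1/(h_o·A) = 1/(14.5×18) = 0.003831 K/W
R_total = 0.1044 K/W;  Q = ΔT/R_total = 845/0.1044 = 8096 W
T_interface = T_inner − Q·ΣR(inner→interface) = 879 − 8100×0.0286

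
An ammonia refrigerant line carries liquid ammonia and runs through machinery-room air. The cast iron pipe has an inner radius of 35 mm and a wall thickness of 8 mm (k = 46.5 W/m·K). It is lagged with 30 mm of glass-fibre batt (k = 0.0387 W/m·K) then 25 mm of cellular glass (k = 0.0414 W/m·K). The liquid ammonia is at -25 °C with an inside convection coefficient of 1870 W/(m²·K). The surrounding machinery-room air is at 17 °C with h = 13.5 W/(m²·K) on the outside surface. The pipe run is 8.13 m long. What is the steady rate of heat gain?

Q ≈ 99.5 W

For a radial system each layer contributes R = ln(r_out/r_in)/(2πkL); films add R = 1/(hA).
R_inner film = 1/(h_i·2πr₁L) = 1/(1870×2π×0.035×8.13) = 2.991×10^-4 K/W
R_cast iron pipe wall = ln(43/35)/(2π×46.5×8.13) = 8.666×10^-5 K/W
R_glass-fibre batt = ln(73/43)/(2π×0.0387×8.13) = 0.2677 K/W
R_cellular glass = ln(98/73)/(2π×0.0414×8.13) = 0.1393 K/W
R_outer film = 1/(h_o·2πr_oL) = 1/(13.5×2π×0.098×8.13) = 0.0148 K/W
R_total = 0.4222 K/W
Q = ΔT/R_total = 42/0.4222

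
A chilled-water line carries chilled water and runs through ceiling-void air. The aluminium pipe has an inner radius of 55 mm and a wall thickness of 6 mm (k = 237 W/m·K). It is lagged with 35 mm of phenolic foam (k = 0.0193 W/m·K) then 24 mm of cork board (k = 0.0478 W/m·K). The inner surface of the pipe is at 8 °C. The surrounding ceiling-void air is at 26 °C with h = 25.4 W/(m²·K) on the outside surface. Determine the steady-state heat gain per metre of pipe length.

q′ ≈ 3.97 W/m

Treating each annulus and film as a series resistance:
R_aluminium pipe wall = ln(61/55)/(2π×237×1) = 6.953×10^-5 K/W
R_phenolic foam = ln(96/61)/(2π×0.0193×1) = 3.74 K/W
R_cork board = ln(120/96)/(2π×0.0478×1) = 0.743 K/W
R_outer film = 1/(h_o·2πr_oL) = 1/(25.4×2π×0.12×1) = 0.05222 K/W
R_total = 4.535 K/W
Q = ΔT/R_total = 18/4.535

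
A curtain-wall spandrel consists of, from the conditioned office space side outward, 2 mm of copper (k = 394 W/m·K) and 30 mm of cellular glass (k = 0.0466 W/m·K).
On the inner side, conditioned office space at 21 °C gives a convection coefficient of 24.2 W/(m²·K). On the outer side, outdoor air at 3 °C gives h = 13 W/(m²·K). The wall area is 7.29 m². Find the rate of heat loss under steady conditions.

Using the resistance-network approach (series):
R_inner film = 1/(h_i·A) = 1/(24.2×7.29) = 0.005668 K/W
R_copper = L/(kA) = 0.002/(394×7.29) = 6.963×10^-7 K/W
R_cellular glass = L/(kA) = 0.03/(0.0466×7.29) = 0.08831 K/W
R_outer film = 1/(h_o·A) = 1/(13×7.29) = 0.01055 K/W
R_total = 0.1045 K/W
Q = ΔT / R_total = 18 / 0.1045

Q ≈ 172 W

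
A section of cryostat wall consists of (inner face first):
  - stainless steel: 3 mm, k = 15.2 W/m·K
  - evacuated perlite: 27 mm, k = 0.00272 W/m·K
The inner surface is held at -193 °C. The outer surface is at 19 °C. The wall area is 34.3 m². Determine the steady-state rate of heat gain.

Q ≈ 733 W

Thermal resistances in series:
R_stainless steel = L/(kA) = 0.003/(15.2×34.3) = 5.754×10^-6 K/W
R_evacuated perlite = L/(kA) = 0.027/(0.00272×34.3) = 0.2894 K/W
R_total = 0.2894 K/W
Q = ΔT / R_total = 212 / 0.2894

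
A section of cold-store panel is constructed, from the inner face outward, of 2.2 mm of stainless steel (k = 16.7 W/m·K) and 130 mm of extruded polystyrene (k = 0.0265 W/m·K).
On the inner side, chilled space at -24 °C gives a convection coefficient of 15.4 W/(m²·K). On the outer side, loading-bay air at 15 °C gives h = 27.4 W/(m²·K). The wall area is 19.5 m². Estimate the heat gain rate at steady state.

Q ≈ 152 W

Treating each layer as a thermal resistance in series:
R_inner film = 1/(h_i·A) = 1/(15.4×19.5) = 0.00333 K/W
R_stainless steel = L/(kA) = 0.0022/(16.7×19.5) = 6.756×10^-6 K/W
R_extruded polystyrene = L/(kA) = 0.13/(0.0265×19.5) = 0.2516 K/W
R_outer film = 1/(h_o·A) = 1/(27.4×19.5) = 0.001872 K/W
R_total = 0.2568 K/W
Q = ΔT / R_total = 39 / 0.2568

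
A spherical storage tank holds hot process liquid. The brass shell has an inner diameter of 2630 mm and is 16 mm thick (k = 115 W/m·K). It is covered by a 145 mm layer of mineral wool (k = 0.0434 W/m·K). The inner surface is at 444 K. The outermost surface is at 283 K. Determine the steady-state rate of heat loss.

Q ≈ 1190 W

Spherical conduction: R = (1/r_in − 1/r_out)/(4πk) per layer; series-sum.
R_brass shell = (1/1.315 − 1/1.331)/(4π×115) = 6.326×10^-6 K/W
R_mineral wool = (1/1.331 − 1/1.476)/(4π×0.0434) = 0.1353 K/W
R_total = 0.1353 K/W
Q = ΔT/R_total = 161/0.1353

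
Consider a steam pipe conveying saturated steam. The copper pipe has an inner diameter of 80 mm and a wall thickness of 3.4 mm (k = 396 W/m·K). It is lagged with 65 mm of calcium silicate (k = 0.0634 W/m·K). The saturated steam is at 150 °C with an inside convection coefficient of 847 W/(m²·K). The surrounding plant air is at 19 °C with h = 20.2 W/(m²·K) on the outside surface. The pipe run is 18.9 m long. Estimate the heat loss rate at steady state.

Q ≈ 1040 W

Per-layer cylindrical resistances, series-summed:
R_inner film = 1/(h_i·2πr₁L) = 1/(847×2π×0.04×18.9) = 2.486×10^-4 K/W
R_copper pipe wall = ln(43.4/40)/(2π×396×18.9) = 1.735×10^-6 K/W
R_calcium silicate = ln(108.4/43.4)/(2π×0.0634×18.9) = 0.1216 K/W
R_outer film = 1/(h_o·2πr_oL) = 1/(20.2×2π×0.1084×18.9) = 0.003846 K/W
R_total = 0.1257 K/W
Q = ΔT/R_total = 131/0.1257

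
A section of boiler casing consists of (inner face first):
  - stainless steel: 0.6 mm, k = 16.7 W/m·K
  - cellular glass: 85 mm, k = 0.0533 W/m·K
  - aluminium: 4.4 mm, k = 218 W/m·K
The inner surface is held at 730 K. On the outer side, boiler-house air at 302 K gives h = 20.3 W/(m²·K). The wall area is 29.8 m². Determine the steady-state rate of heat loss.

Model the wall as resistances in series:
R_stainless steel = L/(kA) = 0.0006/(16.7×29.8) = 1.206×10^-6 K/W
R_cellular glass = L/(kA) = 0.085/(0.0533×29.8) = 0.05351 K/W
R_aluminium = L/(kA) = 0.0044/(218×29.8) = 6.773×10^-7 K/W
R_outer film = 1/(h_o·A) = 1/(20.3×29.8) = 0.001653 K/W
R_total = 0.05517 K/W
Q = ΔT / R_total = 428 / 0.05517

Q ≈ 7760 W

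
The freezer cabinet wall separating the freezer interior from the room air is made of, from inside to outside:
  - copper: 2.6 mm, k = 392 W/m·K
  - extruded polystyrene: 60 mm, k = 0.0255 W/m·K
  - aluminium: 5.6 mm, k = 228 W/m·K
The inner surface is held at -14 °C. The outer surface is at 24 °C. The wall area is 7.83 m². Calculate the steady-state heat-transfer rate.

Treating each layer as a thermal resistance in series:
R_copper = L/(kA) = 0.0026/(392×7.83) = 8.471×10^-7 K/W
R_extruded polystyrene = L/(kA) = 0.06/(0.0255×7.83) = 0.3005 K/W
R_aluminium = L/(kA) = 0.0056/(228×7.83) = 3.137×10^-6 K/W
R_total = 0.3005 K/W
Q = ΔT / R_total = 38 / 0.3005

Q ≈ 126 W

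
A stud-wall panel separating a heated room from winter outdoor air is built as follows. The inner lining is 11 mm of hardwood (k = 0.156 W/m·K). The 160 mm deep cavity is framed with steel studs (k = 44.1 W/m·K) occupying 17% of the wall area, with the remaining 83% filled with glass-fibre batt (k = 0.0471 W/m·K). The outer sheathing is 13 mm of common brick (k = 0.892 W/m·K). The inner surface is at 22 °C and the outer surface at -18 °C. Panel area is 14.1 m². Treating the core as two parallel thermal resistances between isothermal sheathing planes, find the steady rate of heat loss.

Sheathing layers in series; stud and cavity paths in parallel between them.
R_inner = 0.011/(0.156×14.1) = 0.005001 K/W
R_stud  = 0.16/(44.1×0.17×14.1) = 0.001514 K/W
R_cav   = 0.16/(0.0471×0.83×14.1) = 0.2903 K/W
1/R_core = 1/R_stud + 1/R_cav → R_core = 0.001506 K/W
R_outer = 0.013/(0.892×14.1) = 0.001034 K/W
R_total = 0.00754 K/W
Q = ΔT/R_total = 40/0.00754

Q ≈ 5300 W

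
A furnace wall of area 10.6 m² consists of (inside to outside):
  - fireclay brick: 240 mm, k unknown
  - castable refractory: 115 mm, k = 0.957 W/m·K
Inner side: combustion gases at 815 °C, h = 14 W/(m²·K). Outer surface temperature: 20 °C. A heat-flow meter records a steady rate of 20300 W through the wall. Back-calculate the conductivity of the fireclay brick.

Thermal resistances in series:
R_inner film = 1/(h_i·A) = 1/(14×10.6) = 0.006739 K/W
R_castable refractory = L/(kA) = 0.115/(0.957×10.6) = 0.01134 K/W
Sum of known resistances R_other = 0.01808 K/W
Total R = ΔT/Q = 795/20300 = 0.03916 K/W
R_fireclay brick = R_total − R_other = 0.02109 K/W
k = L/(R·A) = 0.24/(0.02109×10.6)

k ≈ 1.07 W/(m·K)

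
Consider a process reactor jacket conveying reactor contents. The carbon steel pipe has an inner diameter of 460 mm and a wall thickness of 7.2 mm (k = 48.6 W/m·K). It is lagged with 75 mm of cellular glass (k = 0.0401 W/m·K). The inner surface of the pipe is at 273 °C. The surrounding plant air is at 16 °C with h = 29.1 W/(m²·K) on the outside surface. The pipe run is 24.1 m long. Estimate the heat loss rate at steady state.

Per-layer cylindrical resistances, series-summed:
R_carbon steel pipe wall = ln(237.2/230)/(2π×48.6×24.1) = 4.189×10^-6 K/W
R_cellular glass = ln(312.2/237.2)/(2π×0.0401×24.1) = 0.04525 K/W
R_outer film = 1/(h_o·2πr_oL) = 1/(29.1×2π×0.3122×24.1) = 7.269×10^-4 K/W
R_total = 0.04598 K/W
Q = ΔT/R_total = 257/0.04598

Q ≈ 5590 W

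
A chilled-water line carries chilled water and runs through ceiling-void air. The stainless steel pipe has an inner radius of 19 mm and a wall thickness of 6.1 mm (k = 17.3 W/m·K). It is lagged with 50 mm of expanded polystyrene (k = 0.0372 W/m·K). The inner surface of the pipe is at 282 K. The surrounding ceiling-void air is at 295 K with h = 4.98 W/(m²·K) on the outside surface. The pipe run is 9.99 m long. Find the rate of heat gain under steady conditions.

Cylindrical conduction, so R = ln(r₂/r₁)/(2πkL) per layer, in series:
R_stainless steel pipe wall = ln(25.1/19)/(2π×17.3×9.99) = 2.564×10^-4 K/W
R_expanded polystyrene = ln(75.1/25.1)/(2π×0.0372×9.99) = 0.4694 K/W
R_outer film = 1/(h_o·2πr_oL) = 1/(4.98×2π×0.0751×9.99) = 0.0426 K/W
R_total = 0.5122 K/W
Q = ΔT/R_total = 13/0.5122

Q ≈ 25.4 W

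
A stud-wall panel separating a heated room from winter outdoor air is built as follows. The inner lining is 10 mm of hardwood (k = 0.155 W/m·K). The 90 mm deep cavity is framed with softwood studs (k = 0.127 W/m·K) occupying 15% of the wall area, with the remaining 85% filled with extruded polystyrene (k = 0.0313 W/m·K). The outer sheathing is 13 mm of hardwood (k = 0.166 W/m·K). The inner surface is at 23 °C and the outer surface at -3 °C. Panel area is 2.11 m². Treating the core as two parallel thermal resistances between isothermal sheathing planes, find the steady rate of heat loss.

Q ≈ 25.9 W

Sheathing layers in series; stud and cavity paths in parallel between them.
R_inner = 0.01/(0.155×2.11) = 0.03058 K/W
R_stud  = 0.09/(0.127×0.15×2.11) = 2.239 K/W
R_cav   = 0.09/(0.0313×0.85×2.11) = 1.603 K/W
1/R_core = 1/R_stud + 1/R_cav → R_core = 0.9343 K/W
R_outer = 0.013/(0.166×2.11) = 0.03712 K/W
R_total = 1.002 K/W
Q = ΔT/R_total = 26/1.002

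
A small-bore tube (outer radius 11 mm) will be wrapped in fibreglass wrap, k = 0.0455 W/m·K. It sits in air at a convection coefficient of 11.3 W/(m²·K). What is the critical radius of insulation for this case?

r_cr ≈ 4.03 mm

For a cylinder r_cr = k/h = 0.0455/11.3
r_cr = 4.03 mm; since the bare radius (11 mm) is above r_cr, any added insulation will reduce heat loss.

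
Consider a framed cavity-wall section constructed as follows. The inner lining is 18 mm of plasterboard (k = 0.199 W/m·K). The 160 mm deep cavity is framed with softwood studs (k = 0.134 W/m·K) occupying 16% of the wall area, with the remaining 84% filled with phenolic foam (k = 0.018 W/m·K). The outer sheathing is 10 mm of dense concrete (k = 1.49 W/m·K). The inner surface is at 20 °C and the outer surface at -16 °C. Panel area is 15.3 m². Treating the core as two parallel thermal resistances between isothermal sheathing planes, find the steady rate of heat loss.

Sheathing layers in series; stud and cavity paths in parallel between them.
R_inner = 0.018/(0.199×15.3) = 0.005912 K/W
R_stud  = 0.16/(0.134×0.16×15.3) = 0.4878 K/W
R_cav   = 0.16/(0.018×0.84×15.3) = 0.6916 K/W
1/R_core = 1/R_stud + 1/R_cav → R_core = 0.286 K/W
R_outer = 0.01/(1.49×15.3) = 4.387×10^-4 K/W
R_total = 0.2924 K/W
Q = ΔT/R_total = 36/0.2924

Q ≈ 123 W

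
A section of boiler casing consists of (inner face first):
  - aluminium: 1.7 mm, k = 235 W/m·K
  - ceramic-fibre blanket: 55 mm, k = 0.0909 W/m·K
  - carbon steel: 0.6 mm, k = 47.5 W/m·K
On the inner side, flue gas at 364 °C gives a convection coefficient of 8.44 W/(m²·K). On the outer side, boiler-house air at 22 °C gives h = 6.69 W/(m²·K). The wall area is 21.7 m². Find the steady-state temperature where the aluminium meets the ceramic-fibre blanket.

Using the resistance-network approach (series):
R_inner film = 1/(h_i·A) = 1/(8.44×21.7) = 0.00546 K/W
R_aluminium = L/(kA) = 0.0017/(235×21.7) = 3.334×10^-7 K/W
R_ceramic-fibre blanket = L/(kA) = 0.055/(0.0909×21.7) = 0.02788 K/W
R_carbon steel = L/(kA) = 0.0006/(47.5×21.7) = 5.821×10^-7 K/W
R_outer film = 1/(h_o·A) = 1/(6.69×21.7) = 0.006888 K/W
R_total = 0.04023 K/W;  Q = ΔT/R_total = 342/0.04023 = 8501 W
T_interface = T_inner − Q·ΣR(inner→interface) = 364 − 8500×0.00546

T ≈ 318 °C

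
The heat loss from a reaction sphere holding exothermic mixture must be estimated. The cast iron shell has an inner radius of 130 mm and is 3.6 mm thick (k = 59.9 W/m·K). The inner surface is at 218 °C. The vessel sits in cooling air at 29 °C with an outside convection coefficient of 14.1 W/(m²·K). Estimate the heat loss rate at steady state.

Q ≈ 597 W

Radial (spherical) resistances in series:
R_cast iron shell = (1/0.13 − 1/0.1336)/(4π×59.9) = 2.754×10^-4 K/W
R_outer film = 1/(h·4πr_o²) = 1/(14.1×4π×0.1336²) = 0.3162 K/W
R_total = 0.3165 K/W
Q = ΔT/R_total = 189/0.3165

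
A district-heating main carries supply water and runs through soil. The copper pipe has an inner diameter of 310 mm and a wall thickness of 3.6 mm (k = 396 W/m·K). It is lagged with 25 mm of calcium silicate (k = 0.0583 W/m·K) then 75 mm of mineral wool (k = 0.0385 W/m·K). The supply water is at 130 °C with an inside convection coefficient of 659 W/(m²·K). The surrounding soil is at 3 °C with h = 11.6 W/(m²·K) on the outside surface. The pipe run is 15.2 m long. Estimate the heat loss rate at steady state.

Q ≈ 1030 W

For a radial system each layer contributes R = ln(r_out/r_in)/(2πkL); films add R = 1/(hA).
R_inner film = 1/(h_i·2πr₁L) = 1/(659×2π×0.155×15.2) = 1.025×10^-4 K/W
R_copper pipe wall = ln(158.6/155)/(2π×396×15.2) = 6.071×10^-7 K/W
R_calcium silicate = ln(183.6/158.6)/(2π×0.0583×15.2) = 0.02629 K/W
R_mineral wool = ln(258.6/183.6)/(2π×0.0385×15.2) = 0.09315 K/W
R_outer film = 1/(h_o·2πr_oL) = 1/(11.6×2π×0.2586×15.2) = 0.003491 K/W
R_total = 0.123 K/W
Q = ΔT/R_total = 127/0.123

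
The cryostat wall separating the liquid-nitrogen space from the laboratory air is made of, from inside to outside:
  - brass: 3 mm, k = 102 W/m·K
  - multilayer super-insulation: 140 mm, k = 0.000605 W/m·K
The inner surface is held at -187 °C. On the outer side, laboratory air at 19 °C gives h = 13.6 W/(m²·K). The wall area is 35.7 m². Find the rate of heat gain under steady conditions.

Q ≈ 31.8 W

Thermal resistances in series:
R_brass = L/(kA) = 0.003/(102×35.7) = 8.239×10^-7 K/W
R_multilayer super-insulation = L/(kA) = 0.14/(0.000605×35.7) = 6.482 K/W
R_outer film = 1/(h_o·A) = 1/(13.6×35.7) = 0.00206 K/W
R_total = 6.484 K/W
Q = ΔT / R_total = 206 / 6.484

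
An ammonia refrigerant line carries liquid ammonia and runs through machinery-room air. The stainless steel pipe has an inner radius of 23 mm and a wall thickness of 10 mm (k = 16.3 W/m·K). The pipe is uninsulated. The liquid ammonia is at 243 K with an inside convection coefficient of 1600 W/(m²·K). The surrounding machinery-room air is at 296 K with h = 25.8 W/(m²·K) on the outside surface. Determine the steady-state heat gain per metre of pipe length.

q′ ≈ 272 W/m

Radial resistances (cylindrical: R_cond = ln(r_o/r_i)/(2πkL), R_conv = 1/(h·2πrL)):
R_inner film = 1/(h_i·2πr₁L) = 1/(1600×2π×0.023×1) = 0.004325 K/W
R_stainless steel pipe wall = ln(33/23)/(2π×16.3×1) = 0.003525 K/W
R_outer film = 1/(h_o·2πr_oL) = 1/(25.8×2π×0.033×1) = 0.1869 K/W
R_total = 0.1948 K/W
Q = ΔT/R_total = 53/0.1948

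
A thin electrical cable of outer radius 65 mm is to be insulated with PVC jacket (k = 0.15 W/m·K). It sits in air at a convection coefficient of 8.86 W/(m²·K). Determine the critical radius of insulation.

For a cylinder r_cr = k/h = 0.15/8.86
r_cr = 16.9 mm; since the bare radius (65 mm) is above r_cr, any added insulation will reduce heat loss.

r_cr ≈ 16.9 mm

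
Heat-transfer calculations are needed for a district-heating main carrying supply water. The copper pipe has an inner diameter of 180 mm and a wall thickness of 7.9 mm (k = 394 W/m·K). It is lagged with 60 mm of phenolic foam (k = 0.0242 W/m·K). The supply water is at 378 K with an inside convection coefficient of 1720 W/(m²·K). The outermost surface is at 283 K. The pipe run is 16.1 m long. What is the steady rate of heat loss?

Q ≈ 486 W

Cylindrical conduction, so R = ln(r₂/r₁)/(2πkL) per layer, in series:
R_inner film = 1/(h_i·2πr₁L) = 1/(1720×2π×0.09×16.1) = 6.386×10^-5 K/W
R_copper pipe wall = ln(97.9/90)/(2π×394×16.1) = 2.111×10^-6 K/W
R_phenolic foam = ln(157.9/97.9)/(2π×0.0242×16.1) = 0.1953 K/W
R_total = 0.1953 K/W
Q = ΔT/R_total = 95/0.1953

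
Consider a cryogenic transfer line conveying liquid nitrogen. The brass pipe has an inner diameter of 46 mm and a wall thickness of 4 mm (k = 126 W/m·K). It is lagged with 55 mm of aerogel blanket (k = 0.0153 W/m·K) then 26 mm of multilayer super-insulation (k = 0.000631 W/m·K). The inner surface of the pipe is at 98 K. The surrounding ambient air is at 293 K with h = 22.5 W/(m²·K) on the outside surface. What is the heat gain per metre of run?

Cylindrical conduction, so R = ln(r₂/r₁)/(2πkL) per layer, in series:
R_brass pipe wall = ln(27/23)/(2π×126×1) = 2.025×10^-4 K/W
R_aerogel blanket = ln(82/27)/(2π×0.0153×1) = 11.56 K/W
R_multilayer super-insulation = ln(108/82)/(2π×0.000631×1) = 69.47 K/W
R_outer film = 1/(h_o·2πr_oL) = 1/(22.5×2π×0.108×1) = 0.0655 K/W
R_total = 81.09 K/W
Q = ΔT/R_total = 195/81.09

q′ ≈ 2.4 W/m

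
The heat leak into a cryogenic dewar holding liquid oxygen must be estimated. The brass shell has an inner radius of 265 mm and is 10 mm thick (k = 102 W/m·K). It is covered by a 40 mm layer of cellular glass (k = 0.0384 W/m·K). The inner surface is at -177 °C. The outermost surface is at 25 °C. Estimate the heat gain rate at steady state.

Q ≈ 211 W

Spherical conduction: R = (1/r_in − 1/r_out)/(4πk) per layer; series-sum.
R_brass shell = (1/0.265 − 1/0.275)/(4π×102) = 1.071×10^-4 K/W
R_cellular glass = (1/0.275 − 1/0.315)/(4π×0.0384) = 0.9569 K/W
R_total = 0.957 K/W
Q = ΔT/R_total = 202/0.957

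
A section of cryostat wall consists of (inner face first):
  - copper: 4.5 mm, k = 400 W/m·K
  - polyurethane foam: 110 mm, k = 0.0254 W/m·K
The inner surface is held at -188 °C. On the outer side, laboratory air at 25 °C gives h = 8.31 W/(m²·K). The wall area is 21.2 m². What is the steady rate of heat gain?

Treating each layer as a thermal resistance in series:
R_copper = L/(kA) = 0.0045/(400×21.2) = 5.307×10^-7 K/W
R_polyurethane foam = L/(kA) = 0.11/(0.0254×21.2) = 0.2043 K/W
R_outer film = 1/(h_o·A) = 1/(8.31×21.2) = 0.005676 K/W
R_total = 0.21 K/W
Q = ΔT / R_total = 213 / 0.21

Q ≈ 1010 W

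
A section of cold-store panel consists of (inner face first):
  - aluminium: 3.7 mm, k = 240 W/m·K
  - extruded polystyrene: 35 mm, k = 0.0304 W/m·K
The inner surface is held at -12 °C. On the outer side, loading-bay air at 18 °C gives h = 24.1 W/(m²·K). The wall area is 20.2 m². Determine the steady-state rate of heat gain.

Series thermal resistances:
R_aluminium = L/(kA) = 0.0037/(240×20.2) = 7.632×10^-7 K/W
R_extruded polystyrene = L/(kA) = 0.035/(0.0304×20.2) = 0.057 K/W
R_outer film = 1/(h_o·A) = 1/(24.1×20.2) = 0.002054 K/W
R_total = 0.05905 K/W
Q = ΔT / R_total = 30 / 0.05905

Q ≈ 508 W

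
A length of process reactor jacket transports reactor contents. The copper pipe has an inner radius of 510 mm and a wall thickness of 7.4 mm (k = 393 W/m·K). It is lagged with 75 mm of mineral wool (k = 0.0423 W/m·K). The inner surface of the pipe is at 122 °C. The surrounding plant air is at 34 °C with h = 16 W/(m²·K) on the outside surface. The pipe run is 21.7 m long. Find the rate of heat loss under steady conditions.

Q ≈ 3630 W

For a radial system each layer contributes R = ln(r_out/r_in)/(2πkL); films add R = 1/(hA).
R_copper pipe wall = ln(517.4/510)/(2π×393×21.7) = 2.688×10^-7 K/W
R_mineral wool = ln(592.4/517.4)/(2π×0.0423×21.7) = 0.02347 K/W
R_outer film = 1/(h_o·2πr_oL) = 1/(16×2π×0.5924×21.7) = 7.738×10^-4 K/W
R_total = 0.02424 K/W
Q = ΔT/R_total = 88/0.02424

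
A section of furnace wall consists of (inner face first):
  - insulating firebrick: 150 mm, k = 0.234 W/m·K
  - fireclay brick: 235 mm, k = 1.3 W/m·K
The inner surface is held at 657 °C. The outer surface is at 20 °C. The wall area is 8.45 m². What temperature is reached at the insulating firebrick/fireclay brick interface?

T ≈ 160 °C

Model the wall as resistances in series:
R_insulating firebrick = L/(kA) = 0.15/(0.234×8.45) = 0.07586 K/W
R_fireclay brick = L/(kA) = 0.235/(1.3×8.45) = 0.02139 K/W
R_total = 0.09725 K/W;  Q = ΔT/R_total = 637/0.09725 = 6550 W
T_interface = T_inner − Q·ΣR(inner→interface) = 657 − 6550×0.07586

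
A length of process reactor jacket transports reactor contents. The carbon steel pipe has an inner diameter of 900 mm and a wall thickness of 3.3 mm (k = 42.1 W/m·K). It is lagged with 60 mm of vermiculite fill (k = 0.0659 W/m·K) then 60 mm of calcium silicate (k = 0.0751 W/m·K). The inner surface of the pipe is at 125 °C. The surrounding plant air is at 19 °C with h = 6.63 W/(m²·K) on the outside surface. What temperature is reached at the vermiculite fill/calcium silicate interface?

Treating each annulus and film as a series resistance:
R_carbon steel pipe wall = ln(453.3/450)/(2π×42.1×1) = 2.762×10^-5 K/W
R_vermiculite fill = ln(513.3/453.3)/(2π×0.0659×1) = 0.3002 K/W
R_calcium silicate = ln(573.3/513.3)/(2π×0.0751×1) = 0.2343 K/W
R_outer film = 1/(h_o·2πr_oL) = 1/(6.63×2π×0.5733×1) = 0.04187 K/W
R_total = 0.5764 K/W
Q = ΔT/R_total = 106/0.5764
Q = 184 W/m
T_interface = T_inner − Q·ΣR(inner→interface) = 125 − 184×0.3002

T ≈ 69.8 °C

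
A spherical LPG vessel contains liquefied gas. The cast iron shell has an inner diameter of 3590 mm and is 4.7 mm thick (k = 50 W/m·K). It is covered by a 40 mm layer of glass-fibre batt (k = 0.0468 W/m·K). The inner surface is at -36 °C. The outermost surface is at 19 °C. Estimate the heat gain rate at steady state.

Each spherical layer contributes R = (1/r_i − 1/r_o)/(4πk):
R_cast iron shell = (1/1.795 − 1/1.7997)/(4π×50) = 2.316×10^-6 K/W
R_glass-fibre batt = (1/1.7997 − 1/1.8397)/(4π×0.0468) = 0.02054 K/W
R_total = 0.02054 K/W
Q = ΔT/R_total = 55/0.02054

Q ≈ 2680 W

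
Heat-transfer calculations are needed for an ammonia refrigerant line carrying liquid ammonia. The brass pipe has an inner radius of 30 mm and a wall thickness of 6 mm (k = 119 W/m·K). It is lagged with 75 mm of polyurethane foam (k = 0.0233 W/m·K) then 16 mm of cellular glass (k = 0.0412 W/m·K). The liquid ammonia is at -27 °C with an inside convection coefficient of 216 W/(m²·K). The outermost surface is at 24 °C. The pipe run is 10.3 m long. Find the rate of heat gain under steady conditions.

Q ≈ 63.8 W

Per-layer cylindrical resistances, series-summed:
R_inner film = 1/(h_i·2πr₁L) = 1/(216×2π×0.03×10.3) = 0.002385 K/W
R_brass pipe wall = ln(36/30)/(2π×119×10.3) = 2.367×10^-5 K/W
R_polyurethane foam = ln(111/36)/(2π×0.0233×10.3) = 0.7467 K/W
R_cellular glass = ln(127/111)/(2π×0.0412×10.3) = 0.0505 K/W
R_total = 0.7997 K/W
Q = ΔT/R_total = 51/0.7997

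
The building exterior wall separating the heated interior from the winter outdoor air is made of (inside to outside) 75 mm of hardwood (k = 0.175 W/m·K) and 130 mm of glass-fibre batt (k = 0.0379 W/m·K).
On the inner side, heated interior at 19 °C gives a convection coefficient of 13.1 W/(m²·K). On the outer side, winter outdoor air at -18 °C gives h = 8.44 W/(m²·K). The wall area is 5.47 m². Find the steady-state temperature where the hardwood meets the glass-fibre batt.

Series thermal resistances:
R_inner film = 1/(h_i·A) = 1/(13.1×5.47) = 0.01396 K/W
R_hardwood = L/(kA) = 0.075/(0.175×5.47) = 0.07835 K/W
R_glass-fibre batt = L/(kA) = 0.13/(0.0379×5.47) = 0.6271 K/W
R_outer film = 1/(h_o·A) = 1/(8.44×5.47) = 0.02166 K/W
R_total = 0.741 K/W;  Q = ΔT/R_total = 37/0.741 = 49.93 W
T_interface = T_inner − Q·ΣR(inner→interface) = 19 − 49.9×0.0923

T ≈ 14.4 °C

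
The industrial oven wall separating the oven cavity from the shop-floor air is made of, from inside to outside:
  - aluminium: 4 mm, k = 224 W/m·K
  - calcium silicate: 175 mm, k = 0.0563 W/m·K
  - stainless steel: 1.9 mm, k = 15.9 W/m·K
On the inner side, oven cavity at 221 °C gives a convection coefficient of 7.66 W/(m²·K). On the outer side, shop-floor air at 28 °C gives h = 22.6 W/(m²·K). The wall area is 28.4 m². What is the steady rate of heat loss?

Series thermal resistances:
R_inner film = 1/(h_i·A) = 1/(7.66×28.4) = 0.004597 K/W
R_aluminium = L/(kA) = 0.004/(224×28.4) = 6.288×10^-7 K/W
R_calcium silicate = L/(kA) = 0.175/(0.0563×28.4) = 0.1094 K/W
R_stainless steel = L/(kA) = 0.0019/(15.9×28.4) = 4.208×10^-6 K/W
R_outer film = 1/(h_o·A) = 1/(22.6×28.4) = 0.001558 K/W
R_total = 0.1156 K/W
Q = ΔT / R_total = 193 / 0.1156

Q ≈ 1670 W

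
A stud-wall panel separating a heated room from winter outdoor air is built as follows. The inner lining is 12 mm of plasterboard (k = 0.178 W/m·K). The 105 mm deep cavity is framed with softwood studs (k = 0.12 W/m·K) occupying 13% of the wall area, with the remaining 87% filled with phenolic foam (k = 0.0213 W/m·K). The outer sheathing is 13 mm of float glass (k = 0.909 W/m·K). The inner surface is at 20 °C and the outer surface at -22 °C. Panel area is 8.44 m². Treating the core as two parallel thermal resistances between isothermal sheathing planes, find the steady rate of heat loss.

Sheathing layers in series; stud and cavity paths in parallel between them.
R_inner = 0.012/(0.178×8.44) = 0.007988 K/W
R_stud  = 0.105/(0.12×0.13×8.44) = 0.7975 K/W
R_cav   = 0.105/(0.0213×0.87×8.44) = 0.6713 K/W
1/R_core = 1/R_stud + 1/R_cav → R_core = 0.3645 K/W
R_outer = 0.013/(0.909×8.44) = 0.001694 K/W
R_total = 0.3742 K/W
Q = ΔT/R_total = 42/0.3742

Q ≈ 112 W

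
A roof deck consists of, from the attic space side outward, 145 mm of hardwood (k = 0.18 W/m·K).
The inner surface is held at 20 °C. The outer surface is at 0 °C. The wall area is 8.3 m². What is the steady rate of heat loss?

Q ≈ 206 W

Thermal resistances in series:
R_hardwood = L/(kA) = 0.145/(0.18×8.3) = 0.09705 K/W
R_total = 0.09705 K/W
Q = ΔT / R_total = 20 / 0.09705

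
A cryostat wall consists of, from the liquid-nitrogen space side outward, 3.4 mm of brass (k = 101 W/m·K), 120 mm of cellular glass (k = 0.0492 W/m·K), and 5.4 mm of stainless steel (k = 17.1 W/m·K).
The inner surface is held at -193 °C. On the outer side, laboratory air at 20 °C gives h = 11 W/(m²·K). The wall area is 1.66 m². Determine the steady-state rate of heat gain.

Q ≈ 140 W

Thermal resistances in series:
R_brass = L/(kA) = 0.0034/(101×1.66) = 2.028×10^-5 K/W
R_cellular glass = L/(kA) = 0.12/(0.0492×1.66) = 1.469 K/W
R_stainless steel = L/(kA) = 0.0054/(17.1×1.66) = 1.902×10^-4 K/W
R_outer film = 1/(h_o·A) = 1/(11×1.66) = 0.05476 K/W
R_total = 1.524 K/W
Q = ΔT / R_total = 213 / 1.524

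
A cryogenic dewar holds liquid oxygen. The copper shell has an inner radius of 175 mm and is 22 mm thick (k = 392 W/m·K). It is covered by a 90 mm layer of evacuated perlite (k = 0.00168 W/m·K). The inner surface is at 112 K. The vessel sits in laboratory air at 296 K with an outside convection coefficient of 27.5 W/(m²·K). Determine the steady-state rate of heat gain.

Spherical conduction: R = (1/r_in − 1/r_out)/(4πk) per layer; series-sum.
R_copper shell = (1/0.175 − 1/0.197)/(4π×392) = 1.295×10^-4 K/W
R_evacuated perlite = (1/0.197 − 1/0.287)/(4π×0.00168) = 75.4 K/W
R_outer film = 1/(h·4πr_o²) = 1/(27.5×4π×0.287²) = 0.03513 K/W
R_total = 75.44 K/W
Q = ΔT/R_total = 184/75.44

Q ≈ 2.44 W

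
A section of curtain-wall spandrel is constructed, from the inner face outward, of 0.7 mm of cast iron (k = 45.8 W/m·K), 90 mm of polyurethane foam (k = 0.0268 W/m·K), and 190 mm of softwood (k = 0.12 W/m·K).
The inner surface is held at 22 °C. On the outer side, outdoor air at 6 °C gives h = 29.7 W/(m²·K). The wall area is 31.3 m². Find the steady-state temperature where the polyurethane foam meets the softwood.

T ≈ 11.2 °C

Series thermal resistances:
R_cast iron = L/(kA) = 0.0007/(45.8×31.3) = 4.883×10^-7 K/W
R_polyurethane foam = L/(kA) = 0.09/(0.0268×31.3) = 0.1073 K/W
R_softwood = L/(kA) = 0.19/(0.12×31.3) = 0.05059 K/W
R_outer film = 1/(h_o·A) = 1/(29.7×31.3) = 0.001076 K/W
R_total = 0.159 K/W;  Q = ΔT/R_total = 16/0.159 = 100.7 W
T_interface = T_inner − Q·ΣR(inner→interface) = 22 − 101×0.1073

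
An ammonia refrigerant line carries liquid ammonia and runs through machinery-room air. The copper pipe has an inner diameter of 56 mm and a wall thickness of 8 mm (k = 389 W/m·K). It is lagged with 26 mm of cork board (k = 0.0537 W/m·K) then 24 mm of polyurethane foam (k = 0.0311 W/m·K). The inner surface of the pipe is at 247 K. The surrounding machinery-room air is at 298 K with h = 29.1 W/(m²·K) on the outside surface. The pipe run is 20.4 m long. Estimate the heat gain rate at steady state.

Per-layer cylindrical resistances, series-summed:
R_copper pipe wall = ln(36/28)/(2π×389×20.4) = 5.04×10^-6 K/W
R_cork board = ln(62/36)/(2π×0.0537×20.4) = 0.07898 K/W
R_polyurethane foam = ln(86/62)/(2π×0.0311×20.4) = 0.08208 K/W
R_outer film = 1/(h_o·2πr_oL) = 1/(29.1×2π×0.086×20.4) = 0.003117 K/W
R_total = 0.1642 K/W
Q = ΔT/R_total = 51/0.1642

Q ≈ 311 W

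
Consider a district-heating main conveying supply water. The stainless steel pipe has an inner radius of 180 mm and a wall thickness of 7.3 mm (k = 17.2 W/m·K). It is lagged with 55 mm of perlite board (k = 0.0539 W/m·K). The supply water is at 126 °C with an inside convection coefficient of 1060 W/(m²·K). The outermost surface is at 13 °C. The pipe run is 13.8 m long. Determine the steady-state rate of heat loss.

Q ≈ 2050 W

For a radial system each layer contributes R = ln(r_out/r_in)/(2πkL); films add R = 1/(hA).
R_inner film = 1/(h_i·2πr₁L) = 1/(1060×2π×0.18×13.8) = 6.045×10^-5 K/W
R_stainless steel pipe wall = ln(187.3/180)/(2π×17.2×13.8) = 2.666×10^-5 K/W
R_perlite board = ln(242.3/187.3)/(2π×0.0539×13.8) = 0.05509 K/W
R_total = 0.05518 K/W
Q = ΔT/R_total = 113/0.05518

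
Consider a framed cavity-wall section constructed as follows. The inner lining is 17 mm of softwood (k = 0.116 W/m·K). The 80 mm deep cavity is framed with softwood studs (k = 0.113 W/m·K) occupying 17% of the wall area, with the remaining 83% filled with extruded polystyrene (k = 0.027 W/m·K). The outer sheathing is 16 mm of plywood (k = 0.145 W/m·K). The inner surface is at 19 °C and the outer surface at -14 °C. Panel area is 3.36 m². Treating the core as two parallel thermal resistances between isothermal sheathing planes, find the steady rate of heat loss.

Sheathing layers in series; stud and cavity paths in parallel between them.
R_inner = 0.017/(0.116×3.36) = 0.04362 K/W
R_stud  = 0.08/(0.113×0.17×3.36) = 1.239 K/W
R_cav   = 0.08/(0.027×0.83×3.36) = 1.062 K/W
1/R_core = 1/R_stud + 1/R_cav → R_core = 0.5721 K/W
R_outer = 0.016/(0.145×3.36) = 0.03284 K/W
R_total = 0.6485 K/W
Q = ΔT/R_total = 33/0.6485

Q ≈ 50.9 W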